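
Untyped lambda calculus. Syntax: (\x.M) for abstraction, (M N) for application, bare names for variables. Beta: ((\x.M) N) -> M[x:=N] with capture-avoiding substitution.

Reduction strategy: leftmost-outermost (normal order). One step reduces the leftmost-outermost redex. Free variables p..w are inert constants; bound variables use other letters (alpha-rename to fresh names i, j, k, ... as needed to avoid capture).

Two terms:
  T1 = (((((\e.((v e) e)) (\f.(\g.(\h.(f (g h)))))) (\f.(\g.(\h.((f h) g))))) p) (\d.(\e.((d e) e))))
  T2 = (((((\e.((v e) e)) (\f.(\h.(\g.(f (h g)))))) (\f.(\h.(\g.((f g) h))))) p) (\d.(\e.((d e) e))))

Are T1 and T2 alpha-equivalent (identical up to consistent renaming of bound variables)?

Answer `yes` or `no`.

Term 1: (((((\e.((v e) e)) (\f.(\g.(\h.(f (g h)))))) (\f.(\g.(\h.((f h) g))))) p) (\d.(\e.((d e) e))))
Term 2: (((((\e.((v e) e)) (\f.(\h.(\g.(f (h g)))))) (\f.(\h.(\g.((f g) h))))) p) (\d.(\e.((d e) e))))
Alpha-equivalence: compare structure up to binder renaming.
Result: True

Answer: yes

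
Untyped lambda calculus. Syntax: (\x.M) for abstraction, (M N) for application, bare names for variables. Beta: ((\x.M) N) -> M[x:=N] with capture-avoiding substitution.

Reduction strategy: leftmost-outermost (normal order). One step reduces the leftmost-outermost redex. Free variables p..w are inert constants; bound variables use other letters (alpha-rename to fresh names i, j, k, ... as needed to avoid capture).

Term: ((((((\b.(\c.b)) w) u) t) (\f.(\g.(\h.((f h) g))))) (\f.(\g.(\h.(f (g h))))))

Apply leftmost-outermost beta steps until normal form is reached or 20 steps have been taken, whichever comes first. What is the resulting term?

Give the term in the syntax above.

Answer: (((w t) (\f.(\g.(\h.((f h) g))))) (\f.(\g.(\h.(f (g h))))))

Derivation:
Step 0: ((((((\b.(\c.b)) w) u) t) (\f.(\g.(\h.((f h) g))))) (\f.(\g.(\h.(f (g h))))))
Step 1: (((((\c.w) u) t) (\f.(\g.(\h.((f h) g))))) (\f.(\g.(\h.(f (g h))))))
Step 2: (((w t) (\f.(\g.(\h.((f h) g))))) (\f.(\g.(\h.(f (g h))))))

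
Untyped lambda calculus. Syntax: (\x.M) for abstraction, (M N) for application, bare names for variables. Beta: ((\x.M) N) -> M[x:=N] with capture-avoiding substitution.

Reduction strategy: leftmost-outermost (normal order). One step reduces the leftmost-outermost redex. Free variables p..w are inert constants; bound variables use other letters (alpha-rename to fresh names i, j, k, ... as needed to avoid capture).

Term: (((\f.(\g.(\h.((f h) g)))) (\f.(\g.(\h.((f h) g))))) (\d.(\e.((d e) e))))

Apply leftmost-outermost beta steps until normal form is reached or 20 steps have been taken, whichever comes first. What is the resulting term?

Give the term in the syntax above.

Answer: (\h.(\i.((h i) (\d.(\e.((d e) e))))))

Derivation:
Step 0: (((\f.(\g.(\h.((f h) g)))) (\f.(\g.(\h.((f h) g))))) (\d.(\e.((d e) e))))
Step 1: ((\g.(\h.(((\f.(\g.(\h.((f h) g)))) h) g))) (\d.(\e.((d e) e))))
Step 2: (\h.(((\f.(\g.(\h.((f h) g)))) h) (\d.(\e.((d e) e)))))
Step 3: (\h.((\g.(\i.((h i) g))) (\d.(\e.((d e) e)))))
Step 4: (\h.(\i.((h i) (\d.(\e.((d e) e))))))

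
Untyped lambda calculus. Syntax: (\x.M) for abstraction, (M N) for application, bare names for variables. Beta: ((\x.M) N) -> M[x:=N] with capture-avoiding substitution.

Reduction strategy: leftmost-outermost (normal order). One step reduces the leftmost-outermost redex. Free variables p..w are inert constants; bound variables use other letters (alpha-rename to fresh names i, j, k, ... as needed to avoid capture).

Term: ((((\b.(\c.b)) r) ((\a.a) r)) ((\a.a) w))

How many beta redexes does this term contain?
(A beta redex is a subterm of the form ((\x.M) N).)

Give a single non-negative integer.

Answer: 3

Derivation:
Term: ((((\b.(\c.b)) r) ((\a.a) r)) ((\a.a) w))
  Redex: ((\b.(\c.b)) r)
  Redex: ((\a.a) r)
  Redex: ((\a.a) w)
Total redexes: 3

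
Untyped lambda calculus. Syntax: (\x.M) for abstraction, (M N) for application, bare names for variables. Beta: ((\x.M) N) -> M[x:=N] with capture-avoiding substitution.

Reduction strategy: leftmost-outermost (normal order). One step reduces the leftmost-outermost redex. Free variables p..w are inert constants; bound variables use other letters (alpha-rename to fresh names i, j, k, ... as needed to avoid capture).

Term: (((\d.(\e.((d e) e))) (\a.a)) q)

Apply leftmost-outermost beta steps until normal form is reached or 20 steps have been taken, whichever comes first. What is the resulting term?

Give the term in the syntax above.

Step 0: (((\d.(\e.((d e) e))) (\a.a)) q)
Step 1: ((\e.(((\a.a) e) e)) q)
Step 2: (((\a.a) q) q)
Step 3: (q q)

Answer: (q q)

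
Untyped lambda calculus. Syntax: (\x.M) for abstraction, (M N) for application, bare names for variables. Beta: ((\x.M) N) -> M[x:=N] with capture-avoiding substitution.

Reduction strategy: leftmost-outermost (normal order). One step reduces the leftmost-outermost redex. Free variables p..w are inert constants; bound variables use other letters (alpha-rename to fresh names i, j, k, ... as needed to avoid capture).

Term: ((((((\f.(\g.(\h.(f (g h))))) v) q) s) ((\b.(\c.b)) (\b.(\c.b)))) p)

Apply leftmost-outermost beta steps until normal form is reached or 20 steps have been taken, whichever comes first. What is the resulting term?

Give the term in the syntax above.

Step 0: ((((((\f.(\g.(\h.(f (g h))))) v) q) s) ((\b.(\c.b)) (\b.(\c.b)))) p)
Step 1: (((((\g.(\h.(v (g h)))) q) s) ((\b.(\c.b)) (\b.(\c.b)))) p)
Step 2: ((((\h.(v (q h))) s) ((\b.(\c.b)) (\b.(\c.b)))) p)
Step 3: (((v (q s)) ((\b.(\c.b)) (\b.(\c.b)))) p)
Step 4: (((v (q s)) (\c.(\b.(\c.b)))) p)

Answer: (((v (q s)) (\c.(\b.(\c.b)))) p)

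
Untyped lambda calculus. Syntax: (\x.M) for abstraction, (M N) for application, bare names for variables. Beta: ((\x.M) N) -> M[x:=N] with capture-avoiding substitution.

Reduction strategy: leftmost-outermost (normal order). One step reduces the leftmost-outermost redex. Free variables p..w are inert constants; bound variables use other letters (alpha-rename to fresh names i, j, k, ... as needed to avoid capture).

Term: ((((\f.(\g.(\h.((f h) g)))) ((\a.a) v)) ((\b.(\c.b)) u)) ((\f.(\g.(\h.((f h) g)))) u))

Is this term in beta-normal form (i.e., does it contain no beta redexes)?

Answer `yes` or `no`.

Answer: no

Derivation:
Term: ((((\f.(\g.(\h.((f h) g)))) ((\a.a) v)) ((\b.(\c.b)) u)) ((\f.(\g.(\h.((f h) g)))) u))
Found 4 beta redex(es).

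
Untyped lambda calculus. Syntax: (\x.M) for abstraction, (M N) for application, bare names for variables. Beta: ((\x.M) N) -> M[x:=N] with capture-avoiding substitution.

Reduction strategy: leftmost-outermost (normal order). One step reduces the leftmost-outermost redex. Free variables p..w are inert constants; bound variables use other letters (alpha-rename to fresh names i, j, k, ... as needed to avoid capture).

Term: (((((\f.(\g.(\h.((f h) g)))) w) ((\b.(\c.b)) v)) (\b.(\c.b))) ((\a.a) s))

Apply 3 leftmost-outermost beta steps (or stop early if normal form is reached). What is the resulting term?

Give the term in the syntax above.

Answer: (((w (\b.(\c.b))) ((\b.(\c.b)) v)) ((\a.a) s))

Derivation:
Step 0: (((((\f.(\g.(\h.((f h) g)))) w) ((\b.(\c.b)) v)) (\b.(\c.b))) ((\a.a) s))
Step 1: ((((\g.(\h.((w h) g))) ((\b.(\c.b)) v)) (\b.(\c.b))) ((\a.a) s))
Step 2: (((\h.((w h) ((\b.(\c.b)) v))) (\b.(\c.b))) ((\a.a) s))
Step 3: (((w (\b.(\c.b))) ((\b.(\c.b)) v)) ((\a.a) s))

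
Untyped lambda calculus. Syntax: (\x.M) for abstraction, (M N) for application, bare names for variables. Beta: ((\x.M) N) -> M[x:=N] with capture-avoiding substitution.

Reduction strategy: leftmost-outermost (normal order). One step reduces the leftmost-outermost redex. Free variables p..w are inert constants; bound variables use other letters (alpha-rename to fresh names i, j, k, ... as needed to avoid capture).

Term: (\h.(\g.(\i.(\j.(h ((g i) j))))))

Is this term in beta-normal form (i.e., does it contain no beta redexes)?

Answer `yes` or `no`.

Answer: yes

Derivation:
Term: (\h.(\g.(\i.(\j.(h ((g i) j))))))
No beta redexes found.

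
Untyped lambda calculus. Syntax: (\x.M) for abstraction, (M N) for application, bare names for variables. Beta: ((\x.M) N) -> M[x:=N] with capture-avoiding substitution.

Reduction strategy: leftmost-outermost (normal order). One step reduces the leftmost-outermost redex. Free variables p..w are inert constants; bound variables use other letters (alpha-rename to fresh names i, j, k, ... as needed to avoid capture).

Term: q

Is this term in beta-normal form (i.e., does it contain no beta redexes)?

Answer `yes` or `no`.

Term: q
No beta redexes found.

Answer: yes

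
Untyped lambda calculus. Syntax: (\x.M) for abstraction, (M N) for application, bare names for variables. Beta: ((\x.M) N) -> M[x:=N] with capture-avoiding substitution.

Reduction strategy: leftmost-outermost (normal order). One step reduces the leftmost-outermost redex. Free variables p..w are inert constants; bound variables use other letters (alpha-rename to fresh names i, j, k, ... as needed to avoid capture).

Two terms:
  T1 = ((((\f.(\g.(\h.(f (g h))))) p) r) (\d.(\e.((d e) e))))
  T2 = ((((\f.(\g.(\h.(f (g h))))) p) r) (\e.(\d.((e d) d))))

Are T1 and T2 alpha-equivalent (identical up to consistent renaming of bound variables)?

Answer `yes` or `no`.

Answer: yes

Derivation:
Term 1: ((((\f.(\g.(\h.(f (g h))))) p) r) (\d.(\e.((d e) e))))
Term 2: ((((\f.(\g.(\h.(f (g h))))) p) r) (\e.(\d.((e d) d))))
Alpha-equivalence: compare structure up to binder renaming.
Result: True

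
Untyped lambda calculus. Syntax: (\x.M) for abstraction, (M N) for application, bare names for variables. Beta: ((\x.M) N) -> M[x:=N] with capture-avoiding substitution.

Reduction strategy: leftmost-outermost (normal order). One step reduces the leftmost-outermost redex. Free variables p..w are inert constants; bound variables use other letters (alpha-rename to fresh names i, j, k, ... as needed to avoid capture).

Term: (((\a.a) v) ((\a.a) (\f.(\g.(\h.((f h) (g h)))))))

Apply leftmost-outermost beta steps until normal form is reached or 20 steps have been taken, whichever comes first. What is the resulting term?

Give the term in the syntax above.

Answer: (v (\f.(\g.(\h.((f h) (g h))))))

Derivation:
Step 0: (((\a.a) v) ((\a.a) (\f.(\g.(\h.((f h) (g h)))))))
Step 1: (v ((\a.a) (\f.(\g.(\h.((f h) (g h)))))))
Step 2: (v (\f.(\g.(\h.((f h) (g h))))))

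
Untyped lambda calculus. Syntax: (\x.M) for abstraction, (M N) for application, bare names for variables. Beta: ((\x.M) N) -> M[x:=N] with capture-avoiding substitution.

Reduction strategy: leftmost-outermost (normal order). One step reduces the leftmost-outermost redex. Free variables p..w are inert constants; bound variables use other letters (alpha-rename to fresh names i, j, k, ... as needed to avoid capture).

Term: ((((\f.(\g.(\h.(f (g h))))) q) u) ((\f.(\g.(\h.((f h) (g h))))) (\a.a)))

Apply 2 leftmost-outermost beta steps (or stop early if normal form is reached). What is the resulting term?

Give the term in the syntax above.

Step 0: ((((\f.(\g.(\h.(f (g h))))) q) u) ((\f.(\g.(\h.((f h) (g h))))) (\a.a)))
Step 1: (((\g.(\h.(q (g h)))) u) ((\f.(\g.(\h.((f h) (g h))))) (\a.a)))
Step 2: ((\h.(q (u h))) ((\f.(\g.(\h.((f h) (g h))))) (\a.a)))

Answer: ((\h.(q (u h))) ((\f.(\g.(\h.((f h) (g h))))) (\a.a)))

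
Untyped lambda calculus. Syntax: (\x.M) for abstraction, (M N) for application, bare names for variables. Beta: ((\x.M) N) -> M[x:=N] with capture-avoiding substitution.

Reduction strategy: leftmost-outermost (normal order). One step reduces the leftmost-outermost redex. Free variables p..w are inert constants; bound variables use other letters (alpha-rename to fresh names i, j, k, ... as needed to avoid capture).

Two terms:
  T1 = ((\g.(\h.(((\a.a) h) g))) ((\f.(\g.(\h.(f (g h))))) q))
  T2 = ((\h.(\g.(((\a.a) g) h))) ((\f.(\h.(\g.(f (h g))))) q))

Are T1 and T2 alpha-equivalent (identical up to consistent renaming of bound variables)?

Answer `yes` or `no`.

Term 1: ((\g.(\h.(((\a.a) h) g))) ((\f.(\g.(\h.(f (g h))))) q))
Term 2: ((\h.(\g.(((\a.a) g) h))) ((\f.(\h.(\g.(f (h g))))) q))
Alpha-equivalence: compare structure up to binder renaming.
Result: True

Answer: yes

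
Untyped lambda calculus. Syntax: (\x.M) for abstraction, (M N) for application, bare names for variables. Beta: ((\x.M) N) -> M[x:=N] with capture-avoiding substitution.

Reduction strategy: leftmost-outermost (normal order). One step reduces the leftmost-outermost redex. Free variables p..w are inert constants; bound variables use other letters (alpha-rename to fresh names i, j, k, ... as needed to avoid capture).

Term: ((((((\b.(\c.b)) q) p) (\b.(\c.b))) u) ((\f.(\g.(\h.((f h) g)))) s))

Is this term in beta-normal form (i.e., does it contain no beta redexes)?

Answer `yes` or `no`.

Answer: no

Derivation:
Term: ((((((\b.(\c.b)) q) p) (\b.(\c.b))) u) ((\f.(\g.(\h.((f h) g)))) s))
Found 2 beta redex(es).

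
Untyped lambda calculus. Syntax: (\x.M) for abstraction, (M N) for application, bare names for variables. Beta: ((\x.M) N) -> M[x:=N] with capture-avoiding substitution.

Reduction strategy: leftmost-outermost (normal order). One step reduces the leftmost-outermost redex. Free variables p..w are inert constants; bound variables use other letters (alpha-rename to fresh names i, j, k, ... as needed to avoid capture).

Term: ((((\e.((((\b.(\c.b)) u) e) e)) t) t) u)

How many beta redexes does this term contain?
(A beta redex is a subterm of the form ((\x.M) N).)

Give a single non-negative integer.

Answer: 2

Derivation:
Term: ((((\e.((((\b.(\c.b)) u) e) e)) t) t) u)
  Redex: ((\e.((((\b.(\c.b)) u) e) e)) t)
  Redex: ((\b.(\c.b)) u)
Total redexes: 2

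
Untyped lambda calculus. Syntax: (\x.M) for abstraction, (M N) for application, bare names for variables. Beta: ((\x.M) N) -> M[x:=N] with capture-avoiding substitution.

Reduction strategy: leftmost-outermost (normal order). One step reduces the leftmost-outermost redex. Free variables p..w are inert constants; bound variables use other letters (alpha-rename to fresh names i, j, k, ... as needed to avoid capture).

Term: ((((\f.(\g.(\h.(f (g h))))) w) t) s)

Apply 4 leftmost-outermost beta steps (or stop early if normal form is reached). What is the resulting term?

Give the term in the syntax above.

Step 0: ((((\f.(\g.(\h.(f (g h))))) w) t) s)
Step 1: (((\g.(\h.(w (g h)))) t) s)
Step 2: ((\h.(w (t h))) s)
Step 3: (w (t s))
Step 4: (normal form reached)

Answer: (w (t s))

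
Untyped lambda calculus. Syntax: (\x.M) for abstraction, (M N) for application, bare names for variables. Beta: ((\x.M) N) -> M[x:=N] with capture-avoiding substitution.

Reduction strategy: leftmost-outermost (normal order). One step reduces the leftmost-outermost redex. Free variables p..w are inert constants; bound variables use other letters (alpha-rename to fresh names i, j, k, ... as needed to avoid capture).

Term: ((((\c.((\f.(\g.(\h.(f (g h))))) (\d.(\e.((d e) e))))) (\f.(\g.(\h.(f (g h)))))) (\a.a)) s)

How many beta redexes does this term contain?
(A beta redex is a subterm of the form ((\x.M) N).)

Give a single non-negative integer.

Term: ((((\c.((\f.(\g.(\h.(f (g h))))) (\d.(\e.((d e) e))))) (\f.(\g.(\h.(f (g h)))))) (\a.a)) s)
  Redex: ((\c.((\f.(\g.(\h.(f (g h))))) (\d.(\e.((d e) e))))) (\f.(\g.(\h.(f (g h))))))
  Redex: ((\f.(\g.(\h.(f (g h))))) (\d.(\e.((d e) e))))
Total redexes: 2

Answer: 2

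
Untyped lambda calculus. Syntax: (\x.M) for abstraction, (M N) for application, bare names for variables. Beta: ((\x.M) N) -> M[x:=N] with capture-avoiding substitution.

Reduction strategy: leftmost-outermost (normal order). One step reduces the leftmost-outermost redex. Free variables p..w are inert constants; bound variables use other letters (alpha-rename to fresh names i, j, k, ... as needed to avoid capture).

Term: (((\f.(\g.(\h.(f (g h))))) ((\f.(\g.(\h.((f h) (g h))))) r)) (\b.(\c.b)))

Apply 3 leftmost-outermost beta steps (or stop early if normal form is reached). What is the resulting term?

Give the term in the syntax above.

Answer: (\h.((\g.(\h.((r h) (g h)))) ((\b.(\c.b)) h)))

Derivation:
Step 0: (((\f.(\g.(\h.(f (g h))))) ((\f.(\g.(\h.((f h) (g h))))) r)) (\b.(\c.b)))
Step 1: ((\g.(\h.(((\f.(\g.(\h.((f h) (g h))))) r) (g h)))) (\b.(\c.b)))
Step 2: (\h.(((\f.(\g.(\h.((f h) (g h))))) r) ((\b.(\c.b)) h)))
Step 3: (\h.((\g.(\h.((r h) (g h)))) ((\b.(\c.b)) h)))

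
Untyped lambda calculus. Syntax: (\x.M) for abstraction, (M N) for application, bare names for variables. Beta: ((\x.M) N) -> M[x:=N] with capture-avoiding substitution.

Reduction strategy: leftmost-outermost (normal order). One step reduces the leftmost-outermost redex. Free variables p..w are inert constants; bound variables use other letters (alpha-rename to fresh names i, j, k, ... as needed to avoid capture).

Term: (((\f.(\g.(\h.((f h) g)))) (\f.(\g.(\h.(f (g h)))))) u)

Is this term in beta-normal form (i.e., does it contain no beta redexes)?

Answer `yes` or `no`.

Term: (((\f.(\g.(\h.((f h) g)))) (\f.(\g.(\h.(f (g h)))))) u)
Found 1 beta redex(es).

Answer: no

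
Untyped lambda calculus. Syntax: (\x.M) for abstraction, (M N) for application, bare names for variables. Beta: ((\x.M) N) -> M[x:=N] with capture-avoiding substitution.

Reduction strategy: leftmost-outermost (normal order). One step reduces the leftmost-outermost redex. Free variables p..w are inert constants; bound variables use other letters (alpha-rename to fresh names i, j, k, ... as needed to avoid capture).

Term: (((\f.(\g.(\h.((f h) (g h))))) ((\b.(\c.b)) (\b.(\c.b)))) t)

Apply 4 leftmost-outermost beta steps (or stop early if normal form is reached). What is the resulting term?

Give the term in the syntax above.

Step 0: (((\f.(\g.(\h.((f h) (g h))))) ((\b.(\c.b)) (\b.(\c.b)))) t)
Step 1: ((\g.(\h.((((\b.(\c.b)) (\b.(\c.b))) h) (g h)))) t)
Step 2: (\h.((((\b.(\c.b)) (\b.(\c.b))) h) (t h)))
Step 3: (\h.(((\c.(\b.(\c.b))) h) (t h)))
Step 4: (\h.((\b.(\c.b)) (t h)))

Answer: (\h.((\b.(\c.b)) (t h)))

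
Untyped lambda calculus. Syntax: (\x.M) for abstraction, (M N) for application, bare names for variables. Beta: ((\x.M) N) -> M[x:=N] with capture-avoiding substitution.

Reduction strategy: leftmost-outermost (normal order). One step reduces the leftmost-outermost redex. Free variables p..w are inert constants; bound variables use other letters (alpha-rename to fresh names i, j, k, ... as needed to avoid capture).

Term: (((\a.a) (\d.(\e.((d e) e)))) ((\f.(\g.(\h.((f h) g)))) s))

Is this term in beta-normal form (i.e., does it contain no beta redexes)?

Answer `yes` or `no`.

Term: (((\a.a) (\d.(\e.((d e) e)))) ((\f.(\g.(\h.((f h) g)))) s))
Found 2 beta redex(es).

Answer: no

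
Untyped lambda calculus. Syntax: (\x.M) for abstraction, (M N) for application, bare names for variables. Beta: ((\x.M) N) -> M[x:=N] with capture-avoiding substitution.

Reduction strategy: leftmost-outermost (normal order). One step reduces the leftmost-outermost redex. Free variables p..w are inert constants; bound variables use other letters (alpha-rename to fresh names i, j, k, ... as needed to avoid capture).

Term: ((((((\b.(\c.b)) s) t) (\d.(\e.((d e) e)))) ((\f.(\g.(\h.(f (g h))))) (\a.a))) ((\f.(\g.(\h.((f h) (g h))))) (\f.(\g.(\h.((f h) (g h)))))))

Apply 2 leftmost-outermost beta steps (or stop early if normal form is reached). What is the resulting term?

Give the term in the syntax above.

Answer: (((s (\d.(\e.((d e) e)))) ((\f.(\g.(\h.(f (g h))))) (\a.a))) ((\f.(\g.(\h.((f h) (g h))))) (\f.(\g.(\h.((f h) (g h)))))))

Derivation:
Step 0: ((((((\b.(\c.b)) s) t) (\d.(\e.((d e) e)))) ((\f.(\g.(\h.(f (g h))))) (\a.a))) ((\f.(\g.(\h.((f h) (g h))))) (\f.(\g.(\h.((f h) (g h)))))))
Step 1: (((((\c.s) t) (\d.(\e.((d e) e)))) ((\f.(\g.(\h.(f (g h))))) (\a.a))) ((\f.(\g.(\h.((f h) (g h))))) (\f.(\g.(\h.((f h) (g h)))))))
Step 2: (((s (\d.(\e.((d e) e)))) ((\f.(\g.(\h.(f (g h))))) (\a.a))) ((\f.(\g.(\h.((f h) (g h))))) (\f.(\g.(\h.((f h) (g h)))))))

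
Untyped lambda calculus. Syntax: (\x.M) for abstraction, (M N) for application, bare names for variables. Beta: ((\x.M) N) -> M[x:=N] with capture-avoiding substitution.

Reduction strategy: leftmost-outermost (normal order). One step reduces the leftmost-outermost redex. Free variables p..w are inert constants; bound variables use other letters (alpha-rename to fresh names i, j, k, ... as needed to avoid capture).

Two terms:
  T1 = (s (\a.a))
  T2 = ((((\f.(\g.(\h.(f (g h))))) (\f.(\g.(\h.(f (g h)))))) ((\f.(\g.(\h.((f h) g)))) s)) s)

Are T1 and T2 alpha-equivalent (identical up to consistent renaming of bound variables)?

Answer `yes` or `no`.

Term 1: (s (\a.a))
Term 2: ((((\f.(\g.(\h.(f (g h))))) (\f.(\g.(\h.(f (g h)))))) ((\f.(\g.(\h.((f h) g)))) s)) s)
Alpha-equivalence: compare structure up to binder renaming.
Result: False

Answer: no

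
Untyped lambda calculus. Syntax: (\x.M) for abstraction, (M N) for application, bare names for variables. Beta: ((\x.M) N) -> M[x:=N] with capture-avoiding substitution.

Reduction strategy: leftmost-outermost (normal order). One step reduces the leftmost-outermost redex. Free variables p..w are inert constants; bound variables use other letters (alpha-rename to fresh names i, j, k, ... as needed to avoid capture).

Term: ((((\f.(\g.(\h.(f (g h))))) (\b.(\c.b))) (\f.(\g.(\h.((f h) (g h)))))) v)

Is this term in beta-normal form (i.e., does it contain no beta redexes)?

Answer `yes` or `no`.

Answer: no

Derivation:
Term: ((((\f.(\g.(\h.(f (g h))))) (\b.(\c.b))) (\f.(\g.(\h.((f h) (g h)))))) v)
Found 1 beta redex(es).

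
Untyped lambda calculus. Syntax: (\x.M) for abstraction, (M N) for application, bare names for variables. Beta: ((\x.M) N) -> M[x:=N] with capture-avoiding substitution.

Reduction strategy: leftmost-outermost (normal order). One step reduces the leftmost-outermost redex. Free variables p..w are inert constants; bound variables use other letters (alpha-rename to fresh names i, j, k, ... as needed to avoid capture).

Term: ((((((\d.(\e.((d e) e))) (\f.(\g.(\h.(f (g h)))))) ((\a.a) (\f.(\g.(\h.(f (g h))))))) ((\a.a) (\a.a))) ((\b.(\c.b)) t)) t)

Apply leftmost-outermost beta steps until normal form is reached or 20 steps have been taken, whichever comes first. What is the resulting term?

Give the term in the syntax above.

Answer: (\h.(t h))

Derivation:
Step 0: ((((((\d.(\e.((d e) e))) (\f.(\g.(\h.(f (g h)))))) ((\a.a) (\f.(\g.(\h.(f (g h))))))) ((\a.a) (\a.a))) ((\b.(\c.b)) t)) t)
Step 1: (((((\e.(((\f.(\g.(\h.(f (g h))))) e) e)) ((\a.a) (\f.(\g.(\h.(f (g h))))))) ((\a.a) (\a.a))) ((\b.(\c.b)) t)) t)
Step 2: ((((((\f.(\g.(\h.(f (g h))))) ((\a.a) (\f.(\g.(\h.(f (g h))))))) ((\a.a) (\f.(\g.(\h.(f (g h))))))) ((\a.a) (\a.a))) ((\b.(\c.b)) t)) t)
Step 3: (((((\g.(\h.(((\a.a) (\f.(\g.(\h.(f (g h)))))) (g h)))) ((\a.a) (\f.(\g.(\h.(f (g h))))))) ((\a.a) (\a.a))) ((\b.(\c.b)) t)) t)
Step 4: ((((\h.(((\a.a) (\f.(\g.(\h.(f (g h)))))) (((\a.a) (\f.(\g.(\h.(f (g h)))))) h))) ((\a.a) (\a.a))) ((\b.(\c.b)) t)) t)
Step 5: (((((\a.a) (\f.(\g.(\h.(f (g h)))))) (((\a.a) (\f.(\g.(\h.(f (g h)))))) ((\a.a) (\a.a)))) ((\b.(\c.b)) t)) t)
Step 6: ((((\f.(\g.(\h.(f (g h))))) (((\a.a) (\f.(\g.(\h.(f (g h)))))) ((\a.a) (\a.a)))) ((\b.(\c.b)) t)) t)
Step 7: (((\g.(\h.((((\a.a) (\f.(\g.(\h.(f (g h)))))) ((\a.a) (\a.a))) (g h)))) ((\b.(\c.b)) t)) t)
Step 8: ((\h.((((\a.a) (\f.(\g.(\h.(f (g h)))))) ((\a.a) (\a.a))) (((\b.(\c.b)) t) h))) t)
Step 9: ((((\a.a) (\f.(\g.(\h.(f (g h)))))) ((\a.a) (\a.a))) (((\b.(\c.b)) t) t))
Step 10: (((\f.(\g.(\h.(f (g h))))) ((\a.a) (\a.a))) (((\b.(\c.b)) t) t))
Step 11: ((\g.(\h.(((\a.a) (\a.a)) (g h)))) (((\b.(\c.b)) t) t))
Step 12: (\h.(((\a.a) (\a.a)) ((((\b.(\c.b)) t) t) h)))
Step 13: (\h.((\a.a) ((((\b.(\c.b)) t) t) h)))
Step 14: (\h.((((\b.(\c.b)) t) t) h))
Step 15: (\h.(((\c.t) t) h))
Step 16: (\h.(t h))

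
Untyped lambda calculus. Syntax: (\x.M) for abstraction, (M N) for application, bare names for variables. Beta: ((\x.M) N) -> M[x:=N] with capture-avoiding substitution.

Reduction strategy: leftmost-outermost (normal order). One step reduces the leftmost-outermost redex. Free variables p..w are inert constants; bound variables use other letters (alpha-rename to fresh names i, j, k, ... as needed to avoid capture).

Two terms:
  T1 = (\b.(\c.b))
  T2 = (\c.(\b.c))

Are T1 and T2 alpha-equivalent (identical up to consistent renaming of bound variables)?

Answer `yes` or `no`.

Answer: yes

Derivation:
Term 1: (\b.(\c.b))
Term 2: (\c.(\b.c))
Alpha-equivalence: compare structure up to binder renaming.
Result: True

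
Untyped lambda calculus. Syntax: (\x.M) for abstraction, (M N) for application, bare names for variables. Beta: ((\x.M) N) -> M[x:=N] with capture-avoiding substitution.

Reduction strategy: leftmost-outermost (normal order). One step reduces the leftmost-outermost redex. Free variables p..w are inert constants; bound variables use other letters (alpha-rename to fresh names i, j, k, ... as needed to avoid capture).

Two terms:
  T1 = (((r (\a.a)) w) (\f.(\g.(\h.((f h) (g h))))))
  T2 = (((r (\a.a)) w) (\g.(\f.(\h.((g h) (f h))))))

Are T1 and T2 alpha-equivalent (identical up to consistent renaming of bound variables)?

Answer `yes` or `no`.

Answer: yes

Derivation:
Term 1: (((r (\a.a)) w) (\f.(\g.(\h.((f h) (g h))))))
Term 2: (((r (\a.a)) w) (\g.(\f.(\h.((g h) (f h))))))
Alpha-equivalence: compare structure up to binder renaming.
Result: True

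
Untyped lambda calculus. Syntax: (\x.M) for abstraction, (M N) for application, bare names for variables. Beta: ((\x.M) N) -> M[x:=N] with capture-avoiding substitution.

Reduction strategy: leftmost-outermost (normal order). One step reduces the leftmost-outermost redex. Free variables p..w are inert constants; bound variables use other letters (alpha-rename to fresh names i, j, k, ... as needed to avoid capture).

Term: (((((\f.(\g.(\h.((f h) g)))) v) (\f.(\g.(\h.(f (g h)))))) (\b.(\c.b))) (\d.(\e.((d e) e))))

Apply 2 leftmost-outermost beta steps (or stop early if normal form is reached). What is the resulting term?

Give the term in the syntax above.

Answer: (((\h.((v h) (\f.(\g.(\h.(f (g h))))))) (\b.(\c.b))) (\d.(\e.((d e) e))))

Derivation:
Step 0: (((((\f.(\g.(\h.((f h) g)))) v) (\f.(\g.(\h.(f (g h)))))) (\b.(\c.b))) (\d.(\e.((d e) e))))
Step 1: ((((\g.(\h.((v h) g))) (\f.(\g.(\h.(f (g h)))))) (\b.(\c.b))) (\d.(\e.((d e) e))))
Step 2: (((\h.((v h) (\f.(\g.(\h.(f (g h))))))) (\b.(\c.b))) (\d.(\e.((d e) e))))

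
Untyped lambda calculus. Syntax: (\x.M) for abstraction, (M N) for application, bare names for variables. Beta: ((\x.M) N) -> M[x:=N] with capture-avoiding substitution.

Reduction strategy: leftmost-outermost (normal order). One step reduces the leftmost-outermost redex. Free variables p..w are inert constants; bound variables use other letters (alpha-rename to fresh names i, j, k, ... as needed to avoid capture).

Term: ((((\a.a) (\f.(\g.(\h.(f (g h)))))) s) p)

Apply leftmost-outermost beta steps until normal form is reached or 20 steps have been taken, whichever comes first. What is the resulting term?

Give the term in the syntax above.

Answer: (\h.(s (p h)))

Derivation:
Step 0: ((((\a.a) (\f.(\g.(\h.(f (g h)))))) s) p)
Step 1: (((\f.(\g.(\h.(f (g h))))) s) p)
Step 2: ((\g.(\h.(s (g h)))) p)
Step 3: (\h.(s (p h)))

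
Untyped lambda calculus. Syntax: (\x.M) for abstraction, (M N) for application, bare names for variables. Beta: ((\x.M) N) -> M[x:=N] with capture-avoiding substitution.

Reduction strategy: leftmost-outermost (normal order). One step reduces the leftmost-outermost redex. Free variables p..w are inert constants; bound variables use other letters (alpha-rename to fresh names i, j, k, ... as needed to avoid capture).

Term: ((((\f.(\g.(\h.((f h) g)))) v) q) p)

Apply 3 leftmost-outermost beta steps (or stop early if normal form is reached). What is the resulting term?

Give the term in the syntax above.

Answer: ((v p) q)

Derivation:
Step 0: ((((\f.(\g.(\h.((f h) g)))) v) q) p)
Step 1: (((\g.(\h.((v h) g))) q) p)
Step 2: ((\h.((v h) q)) p)
Step 3: ((v p) q)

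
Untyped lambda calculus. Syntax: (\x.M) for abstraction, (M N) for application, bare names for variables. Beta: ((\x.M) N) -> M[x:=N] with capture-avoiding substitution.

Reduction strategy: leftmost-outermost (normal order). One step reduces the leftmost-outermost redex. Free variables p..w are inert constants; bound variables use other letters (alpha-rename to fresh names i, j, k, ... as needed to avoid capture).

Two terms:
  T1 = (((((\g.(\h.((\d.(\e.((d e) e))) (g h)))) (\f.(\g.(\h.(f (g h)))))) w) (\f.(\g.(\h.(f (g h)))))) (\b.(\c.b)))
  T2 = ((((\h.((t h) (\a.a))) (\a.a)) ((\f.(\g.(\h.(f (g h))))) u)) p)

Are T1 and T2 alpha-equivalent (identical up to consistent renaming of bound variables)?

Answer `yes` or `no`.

Answer: no

Derivation:
Term 1: (((((\g.(\h.((\d.(\e.((d e) e))) (g h)))) (\f.(\g.(\h.(f (g h)))))) w) (\f.(\g.(\h.(f (g h)))))) (\b.(\c.b)))
Term 2: ((((\h.((t h) (\a.a))) (\a.a)) ((\f.(\g.(\h.(f (g h))))) u)) p)
Alpha-equivalence: compare structure up to binder renaming.
Result: False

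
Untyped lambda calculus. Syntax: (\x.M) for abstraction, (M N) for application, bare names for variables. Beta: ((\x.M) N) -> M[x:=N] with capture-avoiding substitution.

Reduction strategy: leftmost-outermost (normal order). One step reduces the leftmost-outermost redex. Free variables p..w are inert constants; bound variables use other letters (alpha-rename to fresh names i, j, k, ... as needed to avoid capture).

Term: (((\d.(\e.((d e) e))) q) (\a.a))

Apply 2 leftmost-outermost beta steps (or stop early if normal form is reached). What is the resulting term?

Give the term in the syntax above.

Step 0: (((\d.(\e.((d e) e))) q) (\a.a))
Step 1: ((\e.((q e) e)) (\a.a))
Step 2: ((q (\a.a)) (\a.a))

Answer: ((q (\a.a)) (\a.a))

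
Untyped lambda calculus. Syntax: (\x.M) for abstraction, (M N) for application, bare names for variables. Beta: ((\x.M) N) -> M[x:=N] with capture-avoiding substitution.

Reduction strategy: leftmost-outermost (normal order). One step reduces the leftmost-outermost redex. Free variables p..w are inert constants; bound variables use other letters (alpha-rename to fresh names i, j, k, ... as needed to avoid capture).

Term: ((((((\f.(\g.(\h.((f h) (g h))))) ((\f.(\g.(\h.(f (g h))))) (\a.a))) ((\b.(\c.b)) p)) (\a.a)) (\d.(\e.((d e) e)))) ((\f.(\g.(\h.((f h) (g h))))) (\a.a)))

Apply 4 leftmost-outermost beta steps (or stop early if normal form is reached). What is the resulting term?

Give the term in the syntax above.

Step 0: ((((((\f.(\g.(\h.((f h) (g h))))) ((\f.(\g.(\h.(f (g h))))) (\a.a))) ((\b.(\c.b)) p)) (\a.a)) (\d.(\e.((d e) e)))) ((\f.(\g.(\h.((f h) (g h))))) (\a.a)))
Step 1: (((((\g.(\h.((((\f.(\g.(\h.(f (g h))))) (\a.a)) h) (g h)))) ((\b.(\c.b)) p)) (\a.a)) (\d.(\e.((d e) e)))) ((\f.(\g.(\h.((f h) (g h))))) (\a.a)))
Step 2: ((((\h.((((\f.(\g.(\h.(f (g h))))) (\a.a)) h) (((\b.(\c.b)) p) h))) (\a.a)) (\d.(\e.((d e) e)))) ((\f.(\g.(\h.((f h) (g h))))) (\a.a)))
Step 3: ((((((\f.(\g.(\h.(f (g h))))) (\a.a)) (\a.a)) (((\b.(\c.b)) p) (\a.a))) (\d.(\e.((d e) e)))) ((\f.(\g.(\h.((f h) (g h))))) (\a.a)))
Step 4: (((((\g.(\h.((\a.a) (g h)))) (\a.a)) (((\b.(\c.b)) p) (\a.a))) (\d.(\e.((d e) e)))) ((\f.(\g.(\h.((f h) (g h))))) (\a.a)))

Answer: (((((\g.(\h.((\a.a) (g h)))) (\a.a)) (((\b.(\c.b)) p) (\a.a))) (\d.(\e.((d e) e)))) ((\f.(\g.(\h.((f h) (g h))))) (\a.a)))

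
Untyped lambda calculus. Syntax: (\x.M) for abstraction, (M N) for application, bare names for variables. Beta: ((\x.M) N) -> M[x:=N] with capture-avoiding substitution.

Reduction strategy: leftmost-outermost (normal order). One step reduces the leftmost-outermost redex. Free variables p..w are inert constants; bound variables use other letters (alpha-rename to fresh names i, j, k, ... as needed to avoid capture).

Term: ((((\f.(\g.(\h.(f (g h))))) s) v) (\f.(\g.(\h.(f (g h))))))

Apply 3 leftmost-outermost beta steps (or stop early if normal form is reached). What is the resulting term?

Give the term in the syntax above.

Answer: (s (v (\f.(\g.(\h.(f (g h)))))))

Derivation:
Step 0: ((((\f.(\g.(\h.(f (g h))))) s) v) (\f.(\g.(\h.(f (g h))))))
Step 1: (((\g.(\h.(s (g h)))) v) (\f.(\g.(\h.(f (g h))))))
Step 2: ((\h.(s (v h))) (\f.(\g.(\h.(f (g h))))))
Step 3: (s (v (\f.(\g.(\h.(f (g h)))))))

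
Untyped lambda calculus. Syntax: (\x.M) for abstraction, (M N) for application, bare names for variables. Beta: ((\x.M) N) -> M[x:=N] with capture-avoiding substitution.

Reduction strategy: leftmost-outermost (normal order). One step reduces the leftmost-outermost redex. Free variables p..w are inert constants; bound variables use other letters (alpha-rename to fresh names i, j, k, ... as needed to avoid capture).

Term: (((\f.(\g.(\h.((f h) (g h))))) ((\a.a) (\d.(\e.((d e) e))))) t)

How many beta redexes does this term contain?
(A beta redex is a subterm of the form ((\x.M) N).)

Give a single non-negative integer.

Term: (((\f.(\g.(\h.((f h) (g h))))) ((\a.a) (\d.(\e.((d e) e))))) t)
  Redex: ((\f.(\g.(\h.((f h) (g h))))) ((\a.a) (\d.(\e.((d e) e)))))
  Redex: ((\a.a) (\d.(\e.((d e) e))))
Total redexes: 2

Answer: 2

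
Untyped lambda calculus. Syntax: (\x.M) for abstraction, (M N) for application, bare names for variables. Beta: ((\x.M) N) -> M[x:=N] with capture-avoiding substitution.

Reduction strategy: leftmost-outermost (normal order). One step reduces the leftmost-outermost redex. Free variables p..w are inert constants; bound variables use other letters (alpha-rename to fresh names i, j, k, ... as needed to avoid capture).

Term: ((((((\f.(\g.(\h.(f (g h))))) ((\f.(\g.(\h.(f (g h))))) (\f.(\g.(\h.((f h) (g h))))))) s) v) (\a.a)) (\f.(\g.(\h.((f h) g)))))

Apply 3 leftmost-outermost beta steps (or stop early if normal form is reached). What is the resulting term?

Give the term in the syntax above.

Step 0: ((((((\f.(\g.(\h.(f (g h))))) ((\f.(\g.(\h.(f (g h))))) (\f.(\g.(\h.((f h) (g h))))))) s) v) (\a.a)) (\f.(\g.(\h.((f h) g)))))
Step 1: (((((\g.(\h.(((\f.(\g.(\h.(f (g h))))) (\f.(\g.(\h.((f h) (g h)))))) (g h)))) s) v) (\a.a)) (\f.(\g.(\h.((f h) g)))))
Step 2: ((((\h.(((\f.(\g.(\h.(f (g h))))) (\f.(\g.(\h.((f h) (g h)))))) (s h))) v) (\a.a)) (\f.(\g.(\h.((f h) g)))))
Step 3: (((((\f.(\g.(\h.(f (g h))))) (\f.(\g.(\h.((f h) (g h)))))) (s v)) (\a.a)) (\f.(\g.(\h.((f h) g)))))

Answer: (((((\f.(\g.(\h.(f (g h))))) (\f.(\g.(\h.((f h) (g h)))))) (s v)) (\a.a)) (\f.(\g.(\h.((f h) g)))))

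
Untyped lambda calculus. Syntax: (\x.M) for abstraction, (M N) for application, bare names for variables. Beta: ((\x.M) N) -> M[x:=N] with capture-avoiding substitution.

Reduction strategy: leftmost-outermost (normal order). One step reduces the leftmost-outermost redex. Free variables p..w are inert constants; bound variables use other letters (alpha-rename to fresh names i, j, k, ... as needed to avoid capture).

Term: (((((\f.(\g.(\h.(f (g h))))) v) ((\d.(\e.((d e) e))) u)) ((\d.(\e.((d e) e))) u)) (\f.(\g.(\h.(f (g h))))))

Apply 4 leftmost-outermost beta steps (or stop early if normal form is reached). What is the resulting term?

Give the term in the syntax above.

Answer: ((v ((\e.((u e) e)) ((\d.(\e.((d e) e))) u))) (\f.(\g.(\h.(f (g h))))))

Derivation:
Step 0: (((((\f.(\g.(\h.(f (g h))))) v) ((\d.(\e.((d e) e))) u)) ((\d.(\e.((d e) e))) u)) (\f.(\g.(\h.(f (g h))))))
Step 1: ((((\g.(\h.(v (g h)))) ((\d.(\e.((d e) e))) u)) ((\d.(\e.((d e) e))) u)) (\f.(\g.(\h.(f (g h))))))
Step 2: (((\h.(v (((\d.(\e.((d e) e))) u) h))) ((\d.(\e.((d e) e))) u)) (\f.(\g.(\h.(f (g h))))))
Step 3: ((v (((\d.(\e.((d e) e))) u) ((\d.(\e.((d e) e))) u))) (\f.(\g.(\h.(f (g h))))))
Step 4: ((v ((\e.((u e) e)) ((\d.(\e.((d e) e))) u))) (\f.(\g.(\h.(f (g h))))))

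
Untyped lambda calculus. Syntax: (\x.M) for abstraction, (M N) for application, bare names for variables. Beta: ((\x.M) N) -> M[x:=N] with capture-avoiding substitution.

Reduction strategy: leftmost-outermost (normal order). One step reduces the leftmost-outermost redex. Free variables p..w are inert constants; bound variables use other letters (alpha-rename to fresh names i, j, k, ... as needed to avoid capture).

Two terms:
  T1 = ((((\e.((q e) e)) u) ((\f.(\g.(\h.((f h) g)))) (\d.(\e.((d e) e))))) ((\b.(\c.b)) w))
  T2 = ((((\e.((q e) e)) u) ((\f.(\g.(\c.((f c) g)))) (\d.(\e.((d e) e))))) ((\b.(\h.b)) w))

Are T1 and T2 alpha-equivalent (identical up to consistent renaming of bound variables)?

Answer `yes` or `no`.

Answer: yes

Derivation:
Term 1: ((((\e.((q e) e)) u) ((\f.(\g.(\h.((f h) g)))) (\d.(\e.((d e) e))))) ((\b.(\c.b)) w))
Term 2: ((((\e.((q e) e)) u) ((\f.(\g.(\c.((f c) g)))) (\d.(\e.((d e) e))))) ((\b.(\h.b)) w))
Alpha-equivalence: compare structure up to binder renaming.
Result: True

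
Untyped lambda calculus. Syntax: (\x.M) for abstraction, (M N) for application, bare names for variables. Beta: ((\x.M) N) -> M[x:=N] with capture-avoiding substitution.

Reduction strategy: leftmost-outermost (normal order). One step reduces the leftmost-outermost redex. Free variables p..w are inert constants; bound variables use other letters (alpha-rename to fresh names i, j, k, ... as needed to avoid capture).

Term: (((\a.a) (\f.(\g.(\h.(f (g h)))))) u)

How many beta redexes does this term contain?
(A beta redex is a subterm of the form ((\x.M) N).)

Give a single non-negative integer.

Term: (((\a.a) (\f.(\g.(\h.(f (g h)))))) u)
  Redex: ((\a.a) (\f.(\g.(\h.(f (g h))))))
Total redexes: 1

Answer: 1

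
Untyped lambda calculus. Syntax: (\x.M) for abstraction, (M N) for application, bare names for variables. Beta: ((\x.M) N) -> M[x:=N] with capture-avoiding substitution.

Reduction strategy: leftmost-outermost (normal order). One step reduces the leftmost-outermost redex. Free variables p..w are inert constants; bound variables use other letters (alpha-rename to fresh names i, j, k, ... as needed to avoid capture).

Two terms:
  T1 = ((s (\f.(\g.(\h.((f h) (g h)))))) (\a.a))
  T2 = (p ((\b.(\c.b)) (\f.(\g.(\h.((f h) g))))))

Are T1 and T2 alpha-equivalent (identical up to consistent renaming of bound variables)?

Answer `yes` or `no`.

Term 1: ((s (\f.(\g.(\h.((f h) (g h)))))) (\a.a))
Term 2: (p ((\b.(\c.b)) (\f.(\g.(\h.((f h) g))))))
Alpha-equivalence: compare structure up to binder renaming.
Result: False

Answer: no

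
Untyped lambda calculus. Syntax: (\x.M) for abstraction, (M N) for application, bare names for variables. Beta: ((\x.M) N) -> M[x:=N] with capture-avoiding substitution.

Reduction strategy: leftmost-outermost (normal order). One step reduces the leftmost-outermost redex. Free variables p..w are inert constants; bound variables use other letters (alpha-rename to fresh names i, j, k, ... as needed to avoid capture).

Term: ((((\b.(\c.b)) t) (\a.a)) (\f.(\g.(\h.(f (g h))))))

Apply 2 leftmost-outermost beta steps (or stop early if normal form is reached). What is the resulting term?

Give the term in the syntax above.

Answer: (t (\f.(\g.(\h.(f (g h))))))

Derivation:
Step 0: ((((\b.(\c.b)) t) (\a.a)) (\f.(\g.(\h.(f (g h))))))
Step 1: (((\c.t) (\a.a)) (\f.(\g.(\h.(f (g h))))))
Step 2: (t (\f.(\g.(\h.(f (g h))))))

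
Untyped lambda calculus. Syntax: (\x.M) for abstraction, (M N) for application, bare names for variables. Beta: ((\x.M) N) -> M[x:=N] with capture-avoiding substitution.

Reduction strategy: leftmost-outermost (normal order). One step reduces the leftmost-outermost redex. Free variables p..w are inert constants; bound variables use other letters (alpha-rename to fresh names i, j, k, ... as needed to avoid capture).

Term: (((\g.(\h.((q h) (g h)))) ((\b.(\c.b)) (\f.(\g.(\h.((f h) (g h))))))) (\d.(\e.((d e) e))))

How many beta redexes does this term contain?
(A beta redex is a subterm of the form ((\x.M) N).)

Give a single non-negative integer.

Answer: 2

Derivation:
Term: (((\g.(\h.((q h) (g h)))) ((\b.(\c.b)) (\f.(\g.(\h.((f h) (g h))))))) (\d.(\e.((d e) e))))
  Redex: ((\g.(\h.((q h) (g h)))) ((\b.(\c.b)) (\f.(\g.(\h.((f h) (g h)))))))
  Redex: ((\b.(\c.b)) (\f.(\g.(\h.((f h) (g h))))))
Total redexes: 2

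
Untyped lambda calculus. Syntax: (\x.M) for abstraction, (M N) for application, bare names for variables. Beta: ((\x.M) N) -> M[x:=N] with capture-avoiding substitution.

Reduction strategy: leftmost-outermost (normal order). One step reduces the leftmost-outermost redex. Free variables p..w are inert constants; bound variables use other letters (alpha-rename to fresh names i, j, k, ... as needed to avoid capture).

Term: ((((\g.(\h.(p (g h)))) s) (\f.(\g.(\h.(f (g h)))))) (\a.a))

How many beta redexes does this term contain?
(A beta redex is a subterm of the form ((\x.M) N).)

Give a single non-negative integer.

Term: ((((\g.(\h.(p (g h)))) s) (\f.(\g.(\h.(f (g h)))))) (\a.a))
  Redex: ((\g.(\h.(p (g h)))) s)
Total redexes: 1

Answer: 1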